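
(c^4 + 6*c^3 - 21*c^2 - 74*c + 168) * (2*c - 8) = 2*c^5 + 4*c^4 - 90*c^3 + 20*c^2 + 928*c - 1344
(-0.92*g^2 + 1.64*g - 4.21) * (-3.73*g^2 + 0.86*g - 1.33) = 3.4316*g^4 - 6.9084*g^3 + 18.3373*g^2 - 5.8018*g + 5.5993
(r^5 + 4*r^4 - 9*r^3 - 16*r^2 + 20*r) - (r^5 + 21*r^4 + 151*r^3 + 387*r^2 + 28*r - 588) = -17*r^4 - 160*r^3 - 403*r^2 - 8*r + 588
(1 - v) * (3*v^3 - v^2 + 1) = -3*v^4 + 4*v^3 - v^2 - v + 1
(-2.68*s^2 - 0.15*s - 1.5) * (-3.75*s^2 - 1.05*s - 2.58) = 10.05*s^4 + 3.3765*s^3 + 12.6969*s^2 + 1.962*s + 3.87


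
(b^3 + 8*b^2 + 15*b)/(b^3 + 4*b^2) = (b^2 + 8*b + 15)/(b*(b + 4))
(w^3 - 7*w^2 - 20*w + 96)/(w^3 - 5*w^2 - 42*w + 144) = (w + 4)/(w + 6)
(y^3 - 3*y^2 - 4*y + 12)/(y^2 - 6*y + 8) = (y^2 - y - 6)/(y - 4)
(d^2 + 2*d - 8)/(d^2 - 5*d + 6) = (d + 4)/(d - 3)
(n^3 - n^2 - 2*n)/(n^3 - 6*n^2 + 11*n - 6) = n*(n + 1)/(n^2 - 4*n + 3)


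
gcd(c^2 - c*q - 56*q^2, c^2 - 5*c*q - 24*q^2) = -c + 8*q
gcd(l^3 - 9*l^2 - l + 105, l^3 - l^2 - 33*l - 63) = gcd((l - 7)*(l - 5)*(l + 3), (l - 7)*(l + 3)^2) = l^2 - 4*l - 21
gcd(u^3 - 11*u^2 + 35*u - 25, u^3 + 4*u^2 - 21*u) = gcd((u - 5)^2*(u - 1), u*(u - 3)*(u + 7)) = 1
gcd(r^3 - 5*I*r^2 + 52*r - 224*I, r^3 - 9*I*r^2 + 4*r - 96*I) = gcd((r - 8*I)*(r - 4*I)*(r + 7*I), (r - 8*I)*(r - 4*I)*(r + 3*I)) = r^2 - 12*I*r - 32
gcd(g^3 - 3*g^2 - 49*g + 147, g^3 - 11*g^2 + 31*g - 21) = g^2 - 10*g + 21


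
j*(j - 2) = j^2 - 2*j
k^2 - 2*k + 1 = (k - 1)^2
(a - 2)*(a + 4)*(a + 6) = a^3 + 8*a^2 + 4*a - 48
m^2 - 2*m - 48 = (m - 8)*(m + 6)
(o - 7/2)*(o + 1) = o^2 - 5*o/2 - 7/2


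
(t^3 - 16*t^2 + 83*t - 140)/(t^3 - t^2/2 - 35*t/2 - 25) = 2*(t^2 - 11*t + 28)/(2*t^2 + 9*t + 10)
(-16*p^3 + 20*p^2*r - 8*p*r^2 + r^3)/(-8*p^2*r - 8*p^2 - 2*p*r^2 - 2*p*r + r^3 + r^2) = (4*p^2 - 4*p*r + r^2)/(2*p*r + 2*p + r^2 + r)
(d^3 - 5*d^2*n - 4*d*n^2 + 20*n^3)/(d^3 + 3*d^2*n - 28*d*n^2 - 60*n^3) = (d - 2*n)/(d + 6*n)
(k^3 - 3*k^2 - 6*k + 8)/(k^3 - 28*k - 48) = (k^2 - 5*k + 4)/(k^2 - 2*k - 24)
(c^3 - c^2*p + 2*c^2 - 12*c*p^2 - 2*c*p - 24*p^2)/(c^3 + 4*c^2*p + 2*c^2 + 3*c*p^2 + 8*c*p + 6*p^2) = (c - 4*p)/(c + p)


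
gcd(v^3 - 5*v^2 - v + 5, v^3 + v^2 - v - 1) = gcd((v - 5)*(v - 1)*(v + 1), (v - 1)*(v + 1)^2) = v^2 - 1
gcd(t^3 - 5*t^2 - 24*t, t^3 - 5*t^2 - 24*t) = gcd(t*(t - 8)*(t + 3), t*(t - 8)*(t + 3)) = t^3 - 5*t^2 - 24*t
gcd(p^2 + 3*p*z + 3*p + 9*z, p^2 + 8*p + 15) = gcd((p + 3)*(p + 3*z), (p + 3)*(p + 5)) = p + 3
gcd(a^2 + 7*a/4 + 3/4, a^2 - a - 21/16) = a + 3/4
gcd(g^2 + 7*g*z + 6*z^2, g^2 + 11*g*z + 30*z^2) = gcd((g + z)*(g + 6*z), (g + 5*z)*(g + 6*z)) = g + 6*z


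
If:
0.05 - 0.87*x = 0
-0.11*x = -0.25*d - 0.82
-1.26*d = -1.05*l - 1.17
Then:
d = -3.25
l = -5.02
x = 0.06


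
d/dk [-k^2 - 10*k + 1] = -2*k - 10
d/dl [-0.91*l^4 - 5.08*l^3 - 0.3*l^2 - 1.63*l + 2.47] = -3.64*l^3 - 15.24*l^2 - 0.6*l - 1.63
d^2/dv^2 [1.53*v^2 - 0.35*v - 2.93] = 3.06000000000000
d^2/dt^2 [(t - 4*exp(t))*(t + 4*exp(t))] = 2 - 64*exp(2*t)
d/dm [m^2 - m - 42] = 2*m - 1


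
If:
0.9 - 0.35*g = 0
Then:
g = 2.57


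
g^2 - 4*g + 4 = (g - 2)^2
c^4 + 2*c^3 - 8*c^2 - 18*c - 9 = (c - 3)*(c + 1)^2*(c + 3)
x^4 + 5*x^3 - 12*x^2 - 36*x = x*(x - 3)*(x + 2)*(x + 6)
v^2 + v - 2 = (v - 1)*(v + 2)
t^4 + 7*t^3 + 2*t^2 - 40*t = t*(t - 2)*(t + 4)*(t + 5)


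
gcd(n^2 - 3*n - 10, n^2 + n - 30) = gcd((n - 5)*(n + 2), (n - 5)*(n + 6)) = n - 5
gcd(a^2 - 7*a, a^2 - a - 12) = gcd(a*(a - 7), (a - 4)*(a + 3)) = 1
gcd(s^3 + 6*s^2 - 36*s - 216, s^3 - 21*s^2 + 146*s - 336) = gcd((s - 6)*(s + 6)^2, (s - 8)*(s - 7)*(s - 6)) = s - 6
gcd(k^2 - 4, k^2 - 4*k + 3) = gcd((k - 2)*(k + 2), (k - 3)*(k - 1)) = 1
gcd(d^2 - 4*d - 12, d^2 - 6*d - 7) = 1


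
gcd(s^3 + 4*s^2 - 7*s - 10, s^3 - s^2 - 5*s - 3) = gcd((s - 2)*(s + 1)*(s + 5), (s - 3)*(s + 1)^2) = s + 1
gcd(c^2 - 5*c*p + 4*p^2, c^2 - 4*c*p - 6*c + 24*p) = -c + 4*p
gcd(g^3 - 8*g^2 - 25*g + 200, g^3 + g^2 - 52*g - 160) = g^2 - 3*g - 40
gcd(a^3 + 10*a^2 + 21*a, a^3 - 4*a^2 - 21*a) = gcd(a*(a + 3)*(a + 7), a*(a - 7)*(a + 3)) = a^2 + 3*a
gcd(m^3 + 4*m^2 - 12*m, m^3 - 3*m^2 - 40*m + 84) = m^2 + 4*m - 12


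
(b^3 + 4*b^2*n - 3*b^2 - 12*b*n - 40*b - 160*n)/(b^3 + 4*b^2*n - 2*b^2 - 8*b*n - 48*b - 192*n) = (b + 5)/(b + 6)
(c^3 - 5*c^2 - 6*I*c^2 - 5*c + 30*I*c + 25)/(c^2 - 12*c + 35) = (c^2 - 6*I*c - 5)/(c - 7)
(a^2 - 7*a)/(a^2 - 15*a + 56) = a/(a - 8)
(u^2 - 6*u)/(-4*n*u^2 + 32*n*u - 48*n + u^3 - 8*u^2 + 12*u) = u/(-4*n*u + 8*n + u^2 - 2*u)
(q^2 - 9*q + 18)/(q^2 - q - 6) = (q - 6)/(q + 2)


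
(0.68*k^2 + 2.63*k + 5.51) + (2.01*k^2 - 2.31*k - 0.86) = 2.69*k^2 + 0.32*k + 4.65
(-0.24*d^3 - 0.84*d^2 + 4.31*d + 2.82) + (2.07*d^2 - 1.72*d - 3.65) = -0.24*d^3 + 1.23*d^2 + 2.59*d - 0.83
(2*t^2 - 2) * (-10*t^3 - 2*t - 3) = -20*t^5 + 16*t^3 - 6*t^2 + 4*t + 6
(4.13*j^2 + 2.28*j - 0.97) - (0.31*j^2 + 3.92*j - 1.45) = 3.82*j^2 - 1.64*j + 0.48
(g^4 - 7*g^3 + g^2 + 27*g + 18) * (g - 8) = g^5 - 15*g^4 + 57*g^3 + 19*g^2 - 198*g - 144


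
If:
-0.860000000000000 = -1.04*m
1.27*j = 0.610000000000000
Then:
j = 0.48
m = 0.83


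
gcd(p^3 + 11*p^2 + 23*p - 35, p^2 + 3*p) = 1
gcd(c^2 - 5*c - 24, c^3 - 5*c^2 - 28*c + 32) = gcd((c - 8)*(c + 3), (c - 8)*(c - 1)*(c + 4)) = c - 8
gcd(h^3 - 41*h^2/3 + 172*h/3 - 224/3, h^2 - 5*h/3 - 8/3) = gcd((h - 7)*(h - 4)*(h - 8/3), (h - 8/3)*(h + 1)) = h - 8/3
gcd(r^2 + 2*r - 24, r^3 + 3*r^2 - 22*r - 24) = r^2 + 2*r - 24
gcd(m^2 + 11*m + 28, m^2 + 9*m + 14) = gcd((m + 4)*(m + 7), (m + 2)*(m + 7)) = m + 7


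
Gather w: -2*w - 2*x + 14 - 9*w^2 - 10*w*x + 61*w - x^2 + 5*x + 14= -9*w^2 + w*(59 - 10*x) - x^2 + 3*x + 28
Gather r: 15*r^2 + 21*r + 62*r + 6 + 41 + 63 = 15*r^2 + 83*r + 110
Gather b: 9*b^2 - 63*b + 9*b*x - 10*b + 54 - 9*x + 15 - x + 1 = 9*b^2 + b*(9*x - 73) - 10*x + 70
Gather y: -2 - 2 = -4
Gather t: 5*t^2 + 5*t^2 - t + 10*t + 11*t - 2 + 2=10*t^2 + 20*t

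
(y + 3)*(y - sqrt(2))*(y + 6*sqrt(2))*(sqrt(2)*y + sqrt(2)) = sqrt(2)*y^4 + 4*sqrt(2)*y^3 + 10*y^3 - 9*sqrt(2)*y^2 + 40*y^2 - 48*sqrt(2)*y + 30*y - 36*sqrt(2)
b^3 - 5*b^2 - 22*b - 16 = (b - 8)*(b + 1)*(b + 2)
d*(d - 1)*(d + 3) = d^3 + 2*d^2 - 3*d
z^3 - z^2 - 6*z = z*(z - 3)*(z + 2)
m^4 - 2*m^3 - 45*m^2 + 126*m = m*(m - 6)*(m - 3)*(m + 7)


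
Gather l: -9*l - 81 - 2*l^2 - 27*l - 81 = -2*l^2 - 36*l - 162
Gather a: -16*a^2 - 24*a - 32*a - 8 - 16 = -16*a^2 - 56*a - 24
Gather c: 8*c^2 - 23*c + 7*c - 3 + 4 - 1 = 8*c^2 - 16*c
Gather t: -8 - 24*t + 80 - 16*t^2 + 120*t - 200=-16*t^2 + 96*t - 128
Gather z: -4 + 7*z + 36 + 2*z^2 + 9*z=2*z^2 + 16*z + 32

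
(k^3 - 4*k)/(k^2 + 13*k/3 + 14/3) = 3*k*(k - 2)/(3*k + 7)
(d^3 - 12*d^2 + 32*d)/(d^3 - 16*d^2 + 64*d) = (d - 4)/(d - 8)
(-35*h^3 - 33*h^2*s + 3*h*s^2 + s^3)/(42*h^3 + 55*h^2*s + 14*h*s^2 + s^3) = (-5*h + s)/(6*h + s)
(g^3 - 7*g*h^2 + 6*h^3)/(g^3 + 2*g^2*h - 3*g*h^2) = (g - 2*h)/g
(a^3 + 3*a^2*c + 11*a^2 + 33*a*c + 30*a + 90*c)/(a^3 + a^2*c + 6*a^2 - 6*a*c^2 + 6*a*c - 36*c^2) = (a + 5)/(a - 2*c)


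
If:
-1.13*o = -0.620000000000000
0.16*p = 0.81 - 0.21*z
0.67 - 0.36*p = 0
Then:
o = 0.55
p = 1.86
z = 2.44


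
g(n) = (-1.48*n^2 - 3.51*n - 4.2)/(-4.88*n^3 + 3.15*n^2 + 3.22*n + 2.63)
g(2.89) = 0.34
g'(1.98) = -2.02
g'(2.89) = -0.27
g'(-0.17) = -0.07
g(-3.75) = -0.04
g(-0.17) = -1.66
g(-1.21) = -0.18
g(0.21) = -1.47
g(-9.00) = -0.02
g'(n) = (-2.96*n - 3.51)/(-4.88*n^3 + 3.15*n^2 + 3.22*n + 2.63) + (-1.48*n^2 - 3.51*n - 4.2)*(14.64*n^2 - 6.3*n - 3.22)/(-4.88*n^3 + 3.15*n^2 + 3.22*n + 2.63)^2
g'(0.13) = 0.60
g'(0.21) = 0.47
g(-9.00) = -0.02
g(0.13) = -1.51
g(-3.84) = -0.04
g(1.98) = 1.03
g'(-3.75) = -0.01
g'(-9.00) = -0.00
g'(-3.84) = -0.01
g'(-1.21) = -0.37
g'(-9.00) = -0.00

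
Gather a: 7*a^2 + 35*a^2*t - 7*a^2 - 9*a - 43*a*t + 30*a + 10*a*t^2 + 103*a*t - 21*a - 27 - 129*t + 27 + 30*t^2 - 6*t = 35*a^2*t + a*(10*t^2 + 60*t) + 30*t^2 - 135*t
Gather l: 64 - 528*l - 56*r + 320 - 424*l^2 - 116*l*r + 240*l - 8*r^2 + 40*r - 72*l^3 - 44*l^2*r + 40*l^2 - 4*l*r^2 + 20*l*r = -72*l^3 + l^2*(-44*r - 384) + l*(-4*r^2 - 96*r - 288) - 8*r^2 - 16*r + 384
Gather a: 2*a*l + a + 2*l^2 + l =a*(2*l + 1) + 2*l^2 + l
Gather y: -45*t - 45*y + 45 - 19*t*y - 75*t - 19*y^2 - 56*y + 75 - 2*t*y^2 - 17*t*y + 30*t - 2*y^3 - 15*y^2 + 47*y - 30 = -90*t - 2*y^3 + y^2*(-2*t - 34) + y*(-36*t - 54) + 90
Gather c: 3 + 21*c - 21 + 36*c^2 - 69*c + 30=36*c^2 - 48*c + 12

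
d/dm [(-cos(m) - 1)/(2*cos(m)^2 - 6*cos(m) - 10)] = (sin(m)^2 - 2*cos(m) - 3)*sin(m)/(2*(sin(m)^2 + 3*cos(m) + 4)^2)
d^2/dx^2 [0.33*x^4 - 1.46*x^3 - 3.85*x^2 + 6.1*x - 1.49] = 3.96*x^2 - 8.76*x - 7.7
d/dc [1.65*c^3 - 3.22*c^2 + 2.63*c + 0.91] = 4.95*c^2 - 6.44*c + 2.63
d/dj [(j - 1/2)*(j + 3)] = 2*j + 5/2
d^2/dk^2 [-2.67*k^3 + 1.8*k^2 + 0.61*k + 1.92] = 3.6 - 16.02*k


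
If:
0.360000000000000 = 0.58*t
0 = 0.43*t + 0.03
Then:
No Solution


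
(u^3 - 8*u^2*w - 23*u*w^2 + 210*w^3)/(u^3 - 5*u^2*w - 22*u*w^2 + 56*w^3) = (u^2 - u*w - 30*w^2)/(u^2 + 2*u*w - 8*w^2)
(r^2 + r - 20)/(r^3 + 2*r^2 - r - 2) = (r^2 + r - 20)/(r^3 + 2*r^2 - r - 2)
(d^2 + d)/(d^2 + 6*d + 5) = d/(d + 5)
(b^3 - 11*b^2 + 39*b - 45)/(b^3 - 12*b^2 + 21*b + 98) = (b^3 - 11*b^2 + 39*b - 45)/(b^3 - 12*b^2 + 21*b + 98)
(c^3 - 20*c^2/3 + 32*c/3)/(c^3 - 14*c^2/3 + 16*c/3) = (c - 4)/(c - 2)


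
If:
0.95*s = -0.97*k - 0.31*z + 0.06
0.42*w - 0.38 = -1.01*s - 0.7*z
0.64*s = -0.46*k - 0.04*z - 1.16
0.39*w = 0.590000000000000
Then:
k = 2.03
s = -3.57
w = 1.51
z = 4.79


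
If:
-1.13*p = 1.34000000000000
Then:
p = -1.19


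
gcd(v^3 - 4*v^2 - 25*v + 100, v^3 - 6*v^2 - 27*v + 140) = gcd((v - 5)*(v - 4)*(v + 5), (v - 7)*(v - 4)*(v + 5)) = v^2 + v - 20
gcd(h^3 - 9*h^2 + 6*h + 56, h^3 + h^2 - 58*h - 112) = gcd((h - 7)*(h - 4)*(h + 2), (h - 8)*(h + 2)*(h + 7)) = h + 2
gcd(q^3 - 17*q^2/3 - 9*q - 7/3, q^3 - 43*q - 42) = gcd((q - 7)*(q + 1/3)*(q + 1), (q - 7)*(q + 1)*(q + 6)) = q^2 - 6*q - 7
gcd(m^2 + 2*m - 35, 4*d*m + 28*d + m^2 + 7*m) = m + 7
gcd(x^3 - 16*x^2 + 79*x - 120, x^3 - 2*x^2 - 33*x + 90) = x^2 - 8*x + 15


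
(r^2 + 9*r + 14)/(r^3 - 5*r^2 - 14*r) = (r + 7)/(r*(r - 7))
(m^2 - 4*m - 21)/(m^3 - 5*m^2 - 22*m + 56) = (m + 3)/(m^2 + 2*m - 8)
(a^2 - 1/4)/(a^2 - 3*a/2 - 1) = (a - 1/2)/(a - 2)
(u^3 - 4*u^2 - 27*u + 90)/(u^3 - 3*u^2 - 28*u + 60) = (u - 3)/(u - 2)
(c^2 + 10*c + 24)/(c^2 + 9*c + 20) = (c + 6)/(c + 5)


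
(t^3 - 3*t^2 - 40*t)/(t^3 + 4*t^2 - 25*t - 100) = t*(t - 8)/(t^2 - t - 20)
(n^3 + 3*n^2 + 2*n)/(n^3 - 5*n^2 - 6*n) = (n + 2)/(n - 6)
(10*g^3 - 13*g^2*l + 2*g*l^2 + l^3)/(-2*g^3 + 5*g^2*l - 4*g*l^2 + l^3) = (-5*g - l)/(g - l)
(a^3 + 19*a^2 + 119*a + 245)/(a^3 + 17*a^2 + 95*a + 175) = (a + 7)/(a + 5)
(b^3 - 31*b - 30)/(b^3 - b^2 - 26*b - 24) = (b + 5)/(b + 4)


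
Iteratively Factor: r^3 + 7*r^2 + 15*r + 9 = (r + 3)*(r^2 + 4*r + 3) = (r + 1)*(r + 3)*(r + 3)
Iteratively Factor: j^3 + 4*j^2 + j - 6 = (j + 3)*(j^2 + j - 2) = (j + 2)*(j + 3)*(j - 1)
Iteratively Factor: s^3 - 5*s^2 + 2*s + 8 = (s - 2)*(s^2 - 3*s - 4) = (s - 4)*(s - 2)*(s + 1)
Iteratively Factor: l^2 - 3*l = (l)*(l - 3)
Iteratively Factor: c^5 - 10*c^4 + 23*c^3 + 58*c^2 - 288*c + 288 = (c - 3)*(c^4 - 7*c^3 + 2*c^2 + 64*c - 96) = (c - 3)*(c - 2)*(c^3 - 5*c^2 - 8*c + 48) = (c - 4)*(c - 3)*(c - 2)*(c^2 - c - 12) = (c - 4)*(c - 3)*(c - 2)*(c + 3)*(c - 4)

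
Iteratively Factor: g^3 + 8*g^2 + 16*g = (g + 4)*(g^2 + 4*g) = g*(g + 4)*(g + 4)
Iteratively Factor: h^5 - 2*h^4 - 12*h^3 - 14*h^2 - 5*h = (h + 1)*(h^4 - 3*h^3 - 9*h^2 - 5*h) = (h + 1)^2*(h^3 - 4*h^2 - 5*h) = h*(h + 1)^2*(h^2 - 4*h - 5) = h*(h - 5)*(h + 1)^2*(h + 1)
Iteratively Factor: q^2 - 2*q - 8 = (q + 2)*(q - 4)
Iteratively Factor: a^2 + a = (a + 1)*(a)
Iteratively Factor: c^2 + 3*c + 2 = (c + 2)*(c + 1)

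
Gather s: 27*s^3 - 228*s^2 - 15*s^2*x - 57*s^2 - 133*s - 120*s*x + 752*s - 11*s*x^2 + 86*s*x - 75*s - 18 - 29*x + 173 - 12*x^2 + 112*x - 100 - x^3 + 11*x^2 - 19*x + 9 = 27*s^3 + s^2*(-15*x - 285) + s*(-11*x^2 - 34*x + 544) - x^3 - x^2 + 64*x + 64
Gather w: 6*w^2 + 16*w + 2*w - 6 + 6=6*w^2 + 18*w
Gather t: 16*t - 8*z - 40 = 16*t - 8*z - 40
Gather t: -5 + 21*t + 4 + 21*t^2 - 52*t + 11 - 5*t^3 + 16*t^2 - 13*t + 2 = -5*t^3 + 37*t^2 - 44*t + 12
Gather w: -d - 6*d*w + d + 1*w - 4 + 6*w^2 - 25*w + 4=6*w^2 + w*(-6*d - 24)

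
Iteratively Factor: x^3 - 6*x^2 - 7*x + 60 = (x - 5)*(x^2 - x - 12) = (x - 5)*(x - 4)*(x + 3)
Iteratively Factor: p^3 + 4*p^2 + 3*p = (p)*(p^2 + 4*p + 3) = p*(p + 1)*(p + 3)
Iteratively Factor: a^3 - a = (a + 1)*(a^2 - a) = a*(a + 1)*(a - 1)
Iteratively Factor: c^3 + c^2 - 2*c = (c + 2)*(c^2 - c) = (c - 1)*(c + 2)*(c)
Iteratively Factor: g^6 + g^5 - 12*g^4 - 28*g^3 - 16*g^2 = (g + 2)*(g^5 - g^4 - 10*g^3 - 8*g^2) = g*(g + 2)*(g^4 - g^3 - 10*g^2 - 8*g) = g*(g - 4)*(g + 2)*(g^3 + 3*g^2 + 2*g) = g^2*(g - 4)*(g + 2)*(g^2 + 3*g + 2) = g^2*(g - 4)*(g + 1)*(g + 2)*(g + 2)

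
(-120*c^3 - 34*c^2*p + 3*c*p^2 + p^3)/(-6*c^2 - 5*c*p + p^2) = (20*c^2 + 9*c*p + p^2)/(c + p)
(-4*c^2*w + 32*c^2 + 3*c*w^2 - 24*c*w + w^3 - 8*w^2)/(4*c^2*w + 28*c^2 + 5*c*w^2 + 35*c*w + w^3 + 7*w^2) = (-c*w + 8*c + w^2 - 8*w)/(c*w + 7*c + w^2 + 7*w)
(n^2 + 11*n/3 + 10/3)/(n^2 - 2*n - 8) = (n + 5/3)/(n - 4)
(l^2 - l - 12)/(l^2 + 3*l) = (l - 4)/l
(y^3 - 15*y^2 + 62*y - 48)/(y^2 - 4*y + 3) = (y^2 - 14*y + 48)/(y - 3)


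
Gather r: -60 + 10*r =10*r - 60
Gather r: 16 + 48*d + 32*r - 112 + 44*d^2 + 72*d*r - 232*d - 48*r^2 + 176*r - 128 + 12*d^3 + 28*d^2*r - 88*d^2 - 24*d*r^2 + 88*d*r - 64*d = 12*d^3 - 44*d^2 - 248*d + r^2*(-24*d - 48) + r*(28*d^2 + 160*d + 208) - 224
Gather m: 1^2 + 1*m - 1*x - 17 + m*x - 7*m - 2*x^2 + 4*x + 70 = m*(x - 6) - 2*x^2 + 3*x + 54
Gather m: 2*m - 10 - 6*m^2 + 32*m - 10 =-6*m^2 + 34*m - 20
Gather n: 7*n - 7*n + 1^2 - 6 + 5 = 0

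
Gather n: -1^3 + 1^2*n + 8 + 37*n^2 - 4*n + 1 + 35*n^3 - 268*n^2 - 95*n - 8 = 35*n^3 - 231*n^2 - 98*n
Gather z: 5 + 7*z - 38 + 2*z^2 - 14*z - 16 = 2*z^2 - 7*z - 49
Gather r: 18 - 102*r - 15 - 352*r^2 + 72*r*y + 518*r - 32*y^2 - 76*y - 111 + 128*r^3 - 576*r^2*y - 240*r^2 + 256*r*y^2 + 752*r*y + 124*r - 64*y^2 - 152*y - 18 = 128*r^3 + r^2*(-576*y - 592) + r*(256*y^2 + 824*y + 540) - 96*y^2 - 228*y - 126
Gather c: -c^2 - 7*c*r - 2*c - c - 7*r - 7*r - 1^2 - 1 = -c^2 + c*(-7*r - 3) - 14*r - 2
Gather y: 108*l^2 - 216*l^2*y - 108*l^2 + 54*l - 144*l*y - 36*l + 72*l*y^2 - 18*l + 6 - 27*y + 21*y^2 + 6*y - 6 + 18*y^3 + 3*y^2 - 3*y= 18*y^3 + y^2*(72*l + 24) + y*(-216*l^2 - 144*l - 24)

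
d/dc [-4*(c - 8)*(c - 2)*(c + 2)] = -12*c^2 + 64*c + 16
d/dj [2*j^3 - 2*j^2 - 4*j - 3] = 6*j^2 - 4*j - 4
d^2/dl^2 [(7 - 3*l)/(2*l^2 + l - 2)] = 2*(-(3*l - 7)*(4*l + 1)^2 + (18*l - 11)*(2*l^2 + l - 2))/(2*l^2 + l - 2)^3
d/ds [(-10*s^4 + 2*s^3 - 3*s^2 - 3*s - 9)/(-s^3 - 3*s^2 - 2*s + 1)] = (10*s^6 + 60*s^5 + 51*s^4 - 54*s^3 - 24*s^2 - 60*s - 21)/(s^6 + 6*s^5 + 13*s^4 + 10*s^3 - 2*s^2 - 4*s + 1)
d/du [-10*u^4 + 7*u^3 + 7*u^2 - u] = -40*u^3 + 21*u^2 + 14*u - 1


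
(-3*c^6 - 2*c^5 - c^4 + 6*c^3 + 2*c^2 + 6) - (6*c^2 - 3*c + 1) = -3*c^6 - 2*c^5 - c^4 + 6*c^3 - 4*c^2 + 3*c + 5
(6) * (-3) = -18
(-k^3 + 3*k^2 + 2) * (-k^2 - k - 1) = k^5 - 2*k^4 - 2*k^3 - 5*k^2 - 2*k - 2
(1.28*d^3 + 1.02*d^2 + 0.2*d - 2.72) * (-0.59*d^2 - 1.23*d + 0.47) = -0.7552*d^5 - 2.1762*d^4 - 0.771*d^3 + 1.8382*d^2 + 3.4396*d - 1.2784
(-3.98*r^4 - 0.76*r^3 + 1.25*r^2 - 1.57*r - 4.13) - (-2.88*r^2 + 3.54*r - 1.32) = -3.98*r^4 - 0.76*r^3 + 4.13*r^2 - 5.11*r - 2.81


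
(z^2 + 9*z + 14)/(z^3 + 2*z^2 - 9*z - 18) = (z + 7)/(z^2 - 9)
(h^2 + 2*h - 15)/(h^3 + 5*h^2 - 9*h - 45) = 1/(h + 3)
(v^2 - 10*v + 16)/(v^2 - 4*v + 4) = (v - 8)/(v - 2)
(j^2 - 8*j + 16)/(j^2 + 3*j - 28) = (j - 4)/(j + 7)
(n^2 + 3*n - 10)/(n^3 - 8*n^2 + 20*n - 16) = (n + 5)/(n^2 - 6*n + 8)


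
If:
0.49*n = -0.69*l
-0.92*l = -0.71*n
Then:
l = 0.00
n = 0.00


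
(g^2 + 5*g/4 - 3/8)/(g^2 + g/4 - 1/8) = (2*g + 3)/(2*g + 1)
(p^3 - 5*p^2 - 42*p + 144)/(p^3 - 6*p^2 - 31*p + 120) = (p + 6)/(p + 5)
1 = 1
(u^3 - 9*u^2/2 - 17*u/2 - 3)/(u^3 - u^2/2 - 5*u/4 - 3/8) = 4*(u^2 - 5*u - 6)/(4*u^2 - 4*u - 3)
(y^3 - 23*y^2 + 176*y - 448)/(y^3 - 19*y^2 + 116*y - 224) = (y - 8)/(y - 4)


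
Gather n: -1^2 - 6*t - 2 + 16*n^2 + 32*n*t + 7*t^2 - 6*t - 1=16*n^2 + 32*n*t + 7*t^2 - 12*t - 4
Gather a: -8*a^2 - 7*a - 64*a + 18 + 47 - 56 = -8*a^2 - 71*a + 9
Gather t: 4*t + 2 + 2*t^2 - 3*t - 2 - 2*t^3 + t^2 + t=-2*t^3 + 3*t^2 + 2*t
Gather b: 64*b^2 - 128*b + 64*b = 64*b^2 - 64*b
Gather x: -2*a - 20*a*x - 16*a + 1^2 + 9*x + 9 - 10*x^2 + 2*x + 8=-18*a - 10*x^2 + x*(11 - 20*a) + 18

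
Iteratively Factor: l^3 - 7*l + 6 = (l + 3)*(l^2 - 3*l + 2) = (l - 1)*(l + 3)*(l - 2)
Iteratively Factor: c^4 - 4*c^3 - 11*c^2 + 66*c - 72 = (c - 3)*(c^3 - c^2 - 14*c + 24) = (c - 3)*(c - 2)*(c^2 + c - 12) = (c - 3)^2*(c - 2)*(c + 4)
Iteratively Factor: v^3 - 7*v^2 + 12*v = (v)*(v^2 - 7*v + 12) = v*(v - 3)*(v - 4)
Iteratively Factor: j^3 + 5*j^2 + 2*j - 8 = (j - 1)*(j^2 + 6*j + 8) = (j - 1)*(j + 4)*(j + 2)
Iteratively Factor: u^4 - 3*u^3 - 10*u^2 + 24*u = (u - 2)*(u^3 - u^2 - 12*u) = u*(u - 2)*(u^2 - u - 12) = u*(u - 2)*(u + 3)*(u - 4)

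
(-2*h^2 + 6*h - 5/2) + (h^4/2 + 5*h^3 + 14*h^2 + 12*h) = h^4/2 + 5*h^3 + 12*h^2 + 18*h - 5/2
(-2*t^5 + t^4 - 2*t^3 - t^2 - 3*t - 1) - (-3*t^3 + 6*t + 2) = -2*t^5 + t^4 + t^3 - t^2 - 9*t - 3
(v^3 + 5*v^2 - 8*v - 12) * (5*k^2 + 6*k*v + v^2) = 5*k^2*v^3 + 25*k^2*v^2 - 40*k^2*v - 60*k^2 + 6*k*v^4 + 30*k*v^3 - 48*k*v^2 - 72*k*v + v^5 + 5*v^4 - 8*v^3 - 12*v^2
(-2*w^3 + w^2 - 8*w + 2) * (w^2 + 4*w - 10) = -2*w^5 - 7*w^4 + 16*w^3 - 40*w^2 + 88*w - 20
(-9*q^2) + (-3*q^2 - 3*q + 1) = -12*q^2 - 3*q + 1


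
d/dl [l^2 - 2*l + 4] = 2*l - 2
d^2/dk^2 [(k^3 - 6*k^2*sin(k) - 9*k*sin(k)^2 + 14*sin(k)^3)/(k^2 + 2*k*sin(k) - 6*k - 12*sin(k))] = 2*(4*k^3*sin(k) - 48*k^2*sin(k) + 7*k^2*cos(2*k) + 144*k*sin(k) - 7*k*sin(2*k) + 48*k*cos(k) - 84*k*cos(2*k) - 48*sin(k) + 42*sin(2*k) - 288*cos(k) + 497*cos(2*k)/2 + 79/2)/(k^3 - 18*k^2 + 108*k - 216)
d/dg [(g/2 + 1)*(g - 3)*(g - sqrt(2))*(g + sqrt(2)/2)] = 2*g^3 - 3*g^2/2 - 3*sqrt(2)*g^2/4 - 7*g + sqrt(2)*g/2 + 1/2 + 3*sqrt(2)/2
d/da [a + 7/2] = 1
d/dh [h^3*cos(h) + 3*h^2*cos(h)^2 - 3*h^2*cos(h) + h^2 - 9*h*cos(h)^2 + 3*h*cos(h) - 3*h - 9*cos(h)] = -h^3*sin(h) - 3*h^2*sin(2*h) + 3*sqrt(2)*h^2*sin(h + pi/4) - 3*h*sin(h) + 9*h*sin(2*h) - 6*h*cos(h) + 3*h*cos(2*h) + 5*h + 9*sin(h) + 3*cos(h) - 9*cos(2*h)/2 - 15/2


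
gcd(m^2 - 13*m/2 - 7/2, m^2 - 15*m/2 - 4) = m + 1/2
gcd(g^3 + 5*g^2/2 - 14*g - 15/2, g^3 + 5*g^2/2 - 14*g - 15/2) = g^3 + 5*g^2/2 - 14*g - 15/2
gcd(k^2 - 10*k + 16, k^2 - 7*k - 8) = k - 8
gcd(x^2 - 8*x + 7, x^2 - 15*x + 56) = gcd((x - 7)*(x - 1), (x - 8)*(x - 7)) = x - 7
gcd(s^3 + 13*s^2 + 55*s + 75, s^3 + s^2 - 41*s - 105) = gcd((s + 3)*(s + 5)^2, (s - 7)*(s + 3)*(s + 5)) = s^2 + 8*s + 15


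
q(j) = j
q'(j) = 1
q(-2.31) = -2.31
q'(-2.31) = 1.00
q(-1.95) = -1.95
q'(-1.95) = 1.00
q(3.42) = 3.42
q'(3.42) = 1.00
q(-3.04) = -3.04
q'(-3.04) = 1.00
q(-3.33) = -3.33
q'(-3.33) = 1.00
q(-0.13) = -0.13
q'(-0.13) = 1.00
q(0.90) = 0.90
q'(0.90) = 1.00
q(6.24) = 6.24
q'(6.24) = 1.00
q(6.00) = 6.00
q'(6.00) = 1.00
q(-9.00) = -9.00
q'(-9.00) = 1.00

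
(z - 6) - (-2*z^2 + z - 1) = 2*z^2 - 5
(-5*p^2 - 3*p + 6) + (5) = -5*p^2 - 3*p + 11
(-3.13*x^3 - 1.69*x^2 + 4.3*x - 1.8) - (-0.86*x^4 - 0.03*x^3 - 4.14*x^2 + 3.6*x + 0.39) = 0.86*x^4 - 3.1*x^3 + 2.45*x^2 + 0.7*x - 2.19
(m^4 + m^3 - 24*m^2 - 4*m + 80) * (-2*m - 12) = -2*m^5 - 14*m^4 + 36*m^3 + 296*m^2 - 112*m - 960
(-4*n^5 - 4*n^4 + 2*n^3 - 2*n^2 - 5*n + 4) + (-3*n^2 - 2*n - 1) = -4*n^5 - 4*n^4 + 2*n^3 - 5*n^2 - 7*n + 3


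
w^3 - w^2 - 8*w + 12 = (w - 2)^2*(w + 3)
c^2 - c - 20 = (c - 5)*(c + 4)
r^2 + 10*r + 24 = (r + 4)*(r + 6)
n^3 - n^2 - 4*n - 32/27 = (n - 8/3)*(n + 1/3)*(n + 4/3)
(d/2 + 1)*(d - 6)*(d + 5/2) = d^3/2 - 3*d^2/4 - 11*d - 15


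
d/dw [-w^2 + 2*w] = 2 - 2*w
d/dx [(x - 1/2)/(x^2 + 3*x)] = (-x^2 + x + 3/2)/(x^2*(x^2 + 6*x + 9))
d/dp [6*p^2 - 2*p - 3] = 12*p - 2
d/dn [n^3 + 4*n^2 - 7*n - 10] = 3*n^2 + 8*n - 7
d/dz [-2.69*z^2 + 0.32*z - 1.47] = 0.32 - 5.38*z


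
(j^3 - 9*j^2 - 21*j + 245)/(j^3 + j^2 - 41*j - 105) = (j - 7)/(j + 3)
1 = 1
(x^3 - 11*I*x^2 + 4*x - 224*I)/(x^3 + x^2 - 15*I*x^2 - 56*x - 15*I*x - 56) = (x + 4*I)/(x + 1)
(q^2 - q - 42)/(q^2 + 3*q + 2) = (q^2 - q - 42)/(q^2 + 3*q + 2)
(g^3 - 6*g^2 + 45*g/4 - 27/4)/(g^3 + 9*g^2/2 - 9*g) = (2*g^2 - 9*g + 9)/(2*g*(g + 6))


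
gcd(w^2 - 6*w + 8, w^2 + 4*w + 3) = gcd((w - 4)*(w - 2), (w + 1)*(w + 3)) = 1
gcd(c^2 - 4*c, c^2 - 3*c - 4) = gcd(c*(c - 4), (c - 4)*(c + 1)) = c - 4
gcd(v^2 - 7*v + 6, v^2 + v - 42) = v - 6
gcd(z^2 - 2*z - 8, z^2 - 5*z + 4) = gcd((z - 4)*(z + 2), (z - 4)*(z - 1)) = z - 4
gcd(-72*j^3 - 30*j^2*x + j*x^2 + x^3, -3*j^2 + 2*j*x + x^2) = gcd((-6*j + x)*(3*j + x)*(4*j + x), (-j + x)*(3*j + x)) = 3*j + x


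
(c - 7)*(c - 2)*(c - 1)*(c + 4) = c^4 - 6*c^3 - 17*c^2 + 78*c - 56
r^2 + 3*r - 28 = (r - 4)*(r + 7)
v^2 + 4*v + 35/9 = (v + 5/3)*(v + 7/3)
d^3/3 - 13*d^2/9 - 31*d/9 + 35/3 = (d/3 + 1)*(d - 5)*(d - 7/3)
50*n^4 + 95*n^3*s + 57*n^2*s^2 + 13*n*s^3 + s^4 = (n + s)*(2*n + s)*(5*n + s)^2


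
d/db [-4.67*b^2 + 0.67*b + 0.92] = 0.67 - 9.34*b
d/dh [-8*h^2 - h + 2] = -16*h - 1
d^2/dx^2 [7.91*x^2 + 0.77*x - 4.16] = 15.8200000000000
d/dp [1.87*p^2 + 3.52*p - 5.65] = 3.74*p + 3.52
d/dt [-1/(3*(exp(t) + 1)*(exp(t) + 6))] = (2*exp(t) + 7)/(12*(exp(t) + 6)^2*cosh(t/2)^2)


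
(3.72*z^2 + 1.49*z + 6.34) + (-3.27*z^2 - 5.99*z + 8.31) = 0.45*z^2 - 4.5*z + 14.65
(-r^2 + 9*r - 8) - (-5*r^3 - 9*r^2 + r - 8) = 5*r^3 + 8*r^2 + 8*r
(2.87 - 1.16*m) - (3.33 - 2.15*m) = 0.99*m - 0.46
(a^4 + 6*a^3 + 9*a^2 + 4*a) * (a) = a^5 + 6*a^4 + 9*a^3 + 4*a^2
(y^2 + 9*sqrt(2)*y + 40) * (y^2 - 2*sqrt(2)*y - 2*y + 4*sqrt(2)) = y^4 - 2*y^3 + 7*sqrt(2)*y^3 - 14*sqrt(2)*y^2 + 4*y^2 - 80*sqrt(2)*y - 8*y + 160*sqrt(2)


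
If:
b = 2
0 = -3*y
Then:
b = 2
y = 0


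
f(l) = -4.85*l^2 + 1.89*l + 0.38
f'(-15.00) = 147.39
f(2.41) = -23.23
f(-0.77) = -3.95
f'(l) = 1.89 - 9.7*l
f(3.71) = -59.36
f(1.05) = -2.98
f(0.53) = 0.02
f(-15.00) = -1119.22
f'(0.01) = 1.79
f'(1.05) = -8.30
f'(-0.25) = 4.32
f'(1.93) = -16.83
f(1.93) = -14.04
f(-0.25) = -0.40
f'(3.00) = -27.21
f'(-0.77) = 9.36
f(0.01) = 0.40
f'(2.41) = -21.49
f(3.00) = -37.60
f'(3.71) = -34.10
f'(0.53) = -3.25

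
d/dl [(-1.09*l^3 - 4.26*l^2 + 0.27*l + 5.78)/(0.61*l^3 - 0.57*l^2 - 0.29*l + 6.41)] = (3.2199*l^4 + 0.3028*l^3 - 30.1488*l^2 - 48.024*l + 3.4069)/(0.3721*l^6 - 0.6954*l^5 - 0.0289*l^4 + 8.1508*l^3 - 7.2233*l^2 - 3.7178*l + 41.0881)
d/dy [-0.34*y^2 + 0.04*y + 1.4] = 0.04 - 0.68*y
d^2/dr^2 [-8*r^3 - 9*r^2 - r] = -48*r - 18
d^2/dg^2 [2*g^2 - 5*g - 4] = 4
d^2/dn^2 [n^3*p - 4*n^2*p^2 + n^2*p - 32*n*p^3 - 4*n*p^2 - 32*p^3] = 2*p*(3*n - 4*p + 1)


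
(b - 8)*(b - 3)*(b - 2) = b^3 - 13*b^2 + 46*b - 48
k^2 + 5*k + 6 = (k + 2)*(k + 3)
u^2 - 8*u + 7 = (u - 7)*(u - 1)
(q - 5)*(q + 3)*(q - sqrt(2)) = q^3 - 2*q^2 - sqrt(2)*q^2 - 15*q + 2*sqrt(2)*q + 15*sqrt(2)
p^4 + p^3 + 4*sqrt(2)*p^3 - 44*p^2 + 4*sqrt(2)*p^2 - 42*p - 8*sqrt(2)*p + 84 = (p - 1)*(p + 2)*(p - 3*sqrt(2))*(p + 7*sqrt(2))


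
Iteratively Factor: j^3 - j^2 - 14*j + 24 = (j - 2)*(j^2 + j - 12) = (j - 3)*(j - 2)*(j + 4)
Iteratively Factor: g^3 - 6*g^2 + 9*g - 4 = (g - 1)*(g^2 - 5*g + 4) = (g - 1)^2*(g - 4)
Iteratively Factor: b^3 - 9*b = (b + 3)*(b^2 - 3*b) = b*(b + 3)*(b - 3)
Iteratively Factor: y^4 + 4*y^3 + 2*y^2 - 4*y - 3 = (y - 1)*(y^3 + 5*y^2 + 7*y + 3) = (y - 1)*(y + 3)*(y^2 + 2*y + 1) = (y - 1)*(y + 1)*(y + 3)*(y + 1)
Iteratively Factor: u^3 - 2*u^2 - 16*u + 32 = (u - 2)*(u^2 - 16) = (u - 4)*(u - 2)*(u + 4)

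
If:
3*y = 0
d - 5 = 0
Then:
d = 5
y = 0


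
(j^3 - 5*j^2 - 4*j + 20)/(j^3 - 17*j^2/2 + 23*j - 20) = 2*(j^2 - 3*j - 10)/(2*j^2 - 13*j + 20)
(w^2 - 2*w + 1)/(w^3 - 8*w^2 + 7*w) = (w - 1)/(w*(w - 7))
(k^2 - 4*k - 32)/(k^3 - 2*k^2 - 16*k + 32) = (k - 8)/(k^2 - 6*k + 8)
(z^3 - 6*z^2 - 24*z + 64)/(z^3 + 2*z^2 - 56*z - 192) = (z - 2)/(z + 6)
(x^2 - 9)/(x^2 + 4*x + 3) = (x - 3)/(x + 1)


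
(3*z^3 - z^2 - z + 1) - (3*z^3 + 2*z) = -z^2 - 3*z + 1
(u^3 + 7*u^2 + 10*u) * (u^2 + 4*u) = u^5 + 11*u^4 + 38*u^3 + 40*u^2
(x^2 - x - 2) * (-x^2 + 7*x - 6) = -x^4 + 8*x^3 - 11*x^2 - 8*x + 12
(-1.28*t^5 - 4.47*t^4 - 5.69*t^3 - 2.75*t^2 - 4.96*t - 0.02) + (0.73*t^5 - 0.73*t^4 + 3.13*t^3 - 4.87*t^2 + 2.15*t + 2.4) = -0.55*t^5 - 5.2*t^4 - 2.56*t^3 - 7.62*t^2 - 2.81*t + 2.38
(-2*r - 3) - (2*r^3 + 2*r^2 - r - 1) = -2*r^3 - 2*r^2 - r - 2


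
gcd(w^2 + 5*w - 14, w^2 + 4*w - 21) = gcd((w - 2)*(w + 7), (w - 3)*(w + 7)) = w + 7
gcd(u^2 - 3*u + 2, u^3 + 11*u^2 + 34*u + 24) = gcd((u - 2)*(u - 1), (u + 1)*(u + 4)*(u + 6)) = 1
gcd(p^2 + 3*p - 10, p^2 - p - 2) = p - 2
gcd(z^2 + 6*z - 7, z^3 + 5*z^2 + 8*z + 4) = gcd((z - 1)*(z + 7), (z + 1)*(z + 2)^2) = 1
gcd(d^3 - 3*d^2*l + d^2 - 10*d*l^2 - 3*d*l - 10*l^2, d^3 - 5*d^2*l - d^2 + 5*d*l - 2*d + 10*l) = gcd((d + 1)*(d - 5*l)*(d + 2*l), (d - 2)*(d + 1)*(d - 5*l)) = d^2 - 5*d*l + d - 5*l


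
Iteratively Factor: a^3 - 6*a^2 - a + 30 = (a + 2)*(a^2 - 8*a + 15) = (a - 5)*(a + 2)*(a - 3)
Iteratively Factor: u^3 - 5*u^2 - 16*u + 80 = (u - 5)*(u^2 - 16) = (u - 5)*(u + 4)*(u - 4)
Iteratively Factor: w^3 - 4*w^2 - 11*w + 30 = (w - 2)*(w^2 - 2*w - 15) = (w - 2)*(w + 3)*(w - 5)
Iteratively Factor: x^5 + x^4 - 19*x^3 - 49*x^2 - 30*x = (x)*(x^4 + x^3 - 19*x^2 - 49*x - 30) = x*(x + 1)*(x^3 - 19*x - 30) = x*(x + 1)*(x + 2)*(x^2 - 2*x - 15) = x*(x + 1)*(x + 2)*(x + 3)*(x - 5)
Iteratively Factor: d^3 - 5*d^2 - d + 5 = (d + 1)*(d^2 - 6*d + 5) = (d - 1)*(d + 1)*(d - 5)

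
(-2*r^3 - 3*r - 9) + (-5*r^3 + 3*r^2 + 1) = -7*r^3 + 3*r^2 - 3*r - 8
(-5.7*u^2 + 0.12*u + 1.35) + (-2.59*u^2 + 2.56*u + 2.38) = -8.29*u^2 + 2.68*u + 3.73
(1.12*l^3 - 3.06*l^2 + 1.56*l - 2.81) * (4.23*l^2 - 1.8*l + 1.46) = 4.7376*l^5 - 14.9598*l^4 + 13.742*l^3 - 19.1619*l^2 + 7.3356*l - 4.1026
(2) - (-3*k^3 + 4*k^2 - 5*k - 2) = 3*k^3 - 4*k^2 + 5*k + 4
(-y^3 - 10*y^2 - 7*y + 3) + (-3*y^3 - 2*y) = -4*y^3 - 10*y^2 - 9*y + 3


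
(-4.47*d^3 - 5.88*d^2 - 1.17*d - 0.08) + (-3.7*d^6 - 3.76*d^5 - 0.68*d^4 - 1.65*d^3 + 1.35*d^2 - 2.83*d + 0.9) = -3.7*d^6 - 3.76*d^5 - 0.68*d^4 - 6.12*d^3 - 4.53*d^2 - 4.0*d + 0.82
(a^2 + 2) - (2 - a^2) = 2*a^2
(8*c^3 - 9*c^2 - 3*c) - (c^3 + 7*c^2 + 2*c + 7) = 7*c^3 - 16*c^2 - 5*c - 7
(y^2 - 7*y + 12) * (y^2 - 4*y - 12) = y^4 - 11*y^3 + 28*y^2 + 36*y - 144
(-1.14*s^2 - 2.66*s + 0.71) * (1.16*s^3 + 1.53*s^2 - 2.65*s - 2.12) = -1.3224*s^5 - 4.8298*s^4 - 0.225200000000001*s^3 + 10.5521*s^2 + 3.7577*s - 1.5052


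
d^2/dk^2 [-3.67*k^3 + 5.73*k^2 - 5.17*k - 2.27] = 11.46 - 22.02*k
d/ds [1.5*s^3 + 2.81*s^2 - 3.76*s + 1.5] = 4.5*s^2 + 5.62*s - 3.76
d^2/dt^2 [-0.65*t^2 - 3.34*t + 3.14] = -1.30000000000000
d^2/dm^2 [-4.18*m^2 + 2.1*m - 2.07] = -8.36000000000000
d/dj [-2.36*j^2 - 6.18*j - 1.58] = -4.72*j - 6.18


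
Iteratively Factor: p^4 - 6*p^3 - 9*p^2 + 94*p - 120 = (p + 4)*(p^3 - 10*p^2 + 31*p - 30) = (p - 3)*(p + 4)*(p^2 - 7*p + 10) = (p - 5)*(p - 3)*(p + 4)*(p - 2)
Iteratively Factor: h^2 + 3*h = (h)*(h + 3)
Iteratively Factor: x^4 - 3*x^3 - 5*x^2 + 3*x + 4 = (x + 1)*(x^3 - 4*x^2 - x + 4) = (x - 4)*(x + 1)*(x^2 - 1) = (x - 4)*(x - 1)*(x + 1)*(x + 1)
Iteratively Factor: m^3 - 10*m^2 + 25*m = (m)*(m^2 - 10*m + 25) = m*(m - 5)*(m - 5)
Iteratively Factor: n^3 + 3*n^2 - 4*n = (n - 1)*(n^2 + 4*n) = (n - 1)*(n + 4)*(n)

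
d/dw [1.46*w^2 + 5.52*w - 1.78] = 2.92*w + 5.52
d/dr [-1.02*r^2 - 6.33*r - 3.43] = -2.04*r - 6.33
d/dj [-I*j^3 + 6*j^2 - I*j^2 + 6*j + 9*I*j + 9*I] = -3*I*j^2 + 2*j*(6 - I) + 6 + 9*I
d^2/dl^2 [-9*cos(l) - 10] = 9*cos(l)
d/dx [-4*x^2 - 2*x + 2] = -8*x - 2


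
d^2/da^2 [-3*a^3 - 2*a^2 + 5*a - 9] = -18*a - 4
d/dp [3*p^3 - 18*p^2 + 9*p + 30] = 9*p^2 - 36*p + 9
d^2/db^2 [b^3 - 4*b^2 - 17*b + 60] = 6*b - 8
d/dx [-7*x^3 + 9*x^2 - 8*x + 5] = -21*x^2 + 18*x - 8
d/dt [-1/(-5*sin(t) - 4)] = -5*cos(t)/(5*sin(t) + 4)^2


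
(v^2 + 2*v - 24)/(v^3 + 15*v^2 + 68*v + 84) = (v - 4)/(v^2 + 9*v + 14)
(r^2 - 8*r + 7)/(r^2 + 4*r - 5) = (r - 7)/(r + 5)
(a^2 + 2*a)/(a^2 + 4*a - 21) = a*(a + 2)/(a^2 + 4*a - 21)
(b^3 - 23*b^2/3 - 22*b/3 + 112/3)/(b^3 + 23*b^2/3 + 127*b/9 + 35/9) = 3*(b^2 - 10*b + 16)/(3*b^2 + 16*b + 5)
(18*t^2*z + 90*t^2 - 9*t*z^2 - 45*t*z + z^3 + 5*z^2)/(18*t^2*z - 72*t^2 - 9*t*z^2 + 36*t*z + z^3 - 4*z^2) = (z + 5)/(z - 4)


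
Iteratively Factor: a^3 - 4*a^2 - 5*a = (a)*(a^2 - 4*a - 5) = a*(a - 5)*(a + 1)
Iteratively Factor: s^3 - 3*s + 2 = (s + 2)*(s^2 - 2*s + 1) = (s - 1)*(s + 2)*(s - 1)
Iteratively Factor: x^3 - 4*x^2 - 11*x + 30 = (x + 3)*(x^2 - 7*x + 10) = (x - 5)*(x + 3)*(x - 2)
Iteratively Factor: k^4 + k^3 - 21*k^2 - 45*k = (k - 5)*(k^3 + 6*k^2 + 9*k) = (k - 5)*(k + 3)*(k^2 + 3*k) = k*(k - 5)*(k + 3)*(k + 3)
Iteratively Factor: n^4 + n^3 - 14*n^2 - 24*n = (n + 2)*(n^3 - n^2 - 12*n) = (n + 2)*(n + 3)*(n^2 - 4*n) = (n - 4)*(n + 2)*(n + 3)*(n)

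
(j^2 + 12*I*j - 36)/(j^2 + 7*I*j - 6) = (j + 6*I)/(j + I)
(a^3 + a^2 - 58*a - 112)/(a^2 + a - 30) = (a^3 + a^2 - 58*a - 112)/(a^2 + a - 30)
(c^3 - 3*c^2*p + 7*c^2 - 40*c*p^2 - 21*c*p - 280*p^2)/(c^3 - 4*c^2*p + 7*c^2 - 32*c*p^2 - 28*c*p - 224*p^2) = (c + 5*p)/(c + 4*p)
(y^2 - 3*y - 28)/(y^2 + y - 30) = (y^2 - 3*y - 28)/(y^2 + y - 30)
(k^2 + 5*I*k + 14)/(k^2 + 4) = (k + 7*I)/(k + 2*I)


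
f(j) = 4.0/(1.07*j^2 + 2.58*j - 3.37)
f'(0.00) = -0.91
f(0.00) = -1.19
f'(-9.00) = 0.02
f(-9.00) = 0.07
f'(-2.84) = 3.27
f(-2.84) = -1.94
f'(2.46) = -0.35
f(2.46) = 0.42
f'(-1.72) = 0.20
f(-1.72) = -0.86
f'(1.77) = -1.23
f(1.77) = 0.88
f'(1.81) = -1.12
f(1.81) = 0.83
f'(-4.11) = 1.48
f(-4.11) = 0.98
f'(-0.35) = -0.43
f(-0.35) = -0.97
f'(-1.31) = 0.04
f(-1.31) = -0.81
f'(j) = 4.0*(-2.14*j - 2.58)/(1.07*j^2 + 2.58*j - 3.37)^2 = (-8.56*j - 10.32)/(1.07*j^2 + 2.58*j - 3.37)^2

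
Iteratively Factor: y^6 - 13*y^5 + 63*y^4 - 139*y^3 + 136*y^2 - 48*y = (y - 4)*(y^5 - 9*y^4 + 27*y^3 - 31*y^2 + 12*y) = y*(y - 4)*(y^4 - 9*y^3 + 27*y^2 - 31*y + 12) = y*(y - 4)*(y - 1)*(y^3 - 8*y^2 + 19*y - 12) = y*(y - 4)*(y - 3)*(y - 1)*(y^2 - 5*y + 4) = y*(y - 4)*(y - 3)*(y - 1)^2*(y - 4)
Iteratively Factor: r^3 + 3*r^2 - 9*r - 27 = (r + 3)*(r^2 - 9) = (r - 3)*(r + 3)*(r + 3)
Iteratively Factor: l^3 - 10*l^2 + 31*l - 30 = (l - 5)*(l^2 - 5*l + 6) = (l - 5)*(l - 3)*(l - 2)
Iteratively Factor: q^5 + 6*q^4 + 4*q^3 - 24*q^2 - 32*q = (q)*(q^4 + 6*q^3 + 4*q^2 - 24*q - 32) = q*(q - 2)*(q^3 + 8*q^2 + 20*q + 16) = q*(q - 2)*(q + 2)*(q^2 + 6*q + 8) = q*(q - 2)*(q + 2)*(q + 4)*(q + 2)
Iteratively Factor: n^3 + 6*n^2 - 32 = (n - 2)*(n^2 + 8*n + 16) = (n - 2)*(n + 4)*(n + 4)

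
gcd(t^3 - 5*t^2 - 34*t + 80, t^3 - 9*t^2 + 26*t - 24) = t - 2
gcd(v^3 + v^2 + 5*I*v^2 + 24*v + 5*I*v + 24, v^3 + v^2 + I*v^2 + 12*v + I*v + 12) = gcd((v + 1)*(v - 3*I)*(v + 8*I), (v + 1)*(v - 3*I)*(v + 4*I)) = v^2 + v*(1 - 3*I) - 3*I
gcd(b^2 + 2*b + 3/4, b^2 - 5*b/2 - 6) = b + 3/2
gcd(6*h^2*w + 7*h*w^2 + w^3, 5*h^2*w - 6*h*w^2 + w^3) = w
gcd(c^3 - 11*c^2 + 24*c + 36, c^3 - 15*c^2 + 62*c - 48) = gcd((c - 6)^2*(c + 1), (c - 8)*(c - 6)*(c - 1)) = c - 6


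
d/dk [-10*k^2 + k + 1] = 1 - 20*k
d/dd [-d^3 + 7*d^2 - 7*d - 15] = -3*d^2 + 14*d - 7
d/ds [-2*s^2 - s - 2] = -4*s - 1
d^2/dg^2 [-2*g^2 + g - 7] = -4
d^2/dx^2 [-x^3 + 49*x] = -6*x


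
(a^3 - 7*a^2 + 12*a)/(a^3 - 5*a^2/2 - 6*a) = 2*(a - 3)/(2*a + 3)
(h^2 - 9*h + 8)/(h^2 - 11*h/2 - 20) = 2*(h - 1)/(2*h + 5)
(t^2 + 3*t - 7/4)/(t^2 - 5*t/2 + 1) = (t + 7/2)/(t - 2)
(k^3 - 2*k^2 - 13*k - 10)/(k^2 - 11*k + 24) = (k^3 - 2*k^2 - 13*k - 10)/(k^2 - 11*k + 24)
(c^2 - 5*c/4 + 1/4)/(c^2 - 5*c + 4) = (c - 1/4)/(c - 4)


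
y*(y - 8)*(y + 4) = y^3 - 4*y^2 - 32*y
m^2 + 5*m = m*(m + 5)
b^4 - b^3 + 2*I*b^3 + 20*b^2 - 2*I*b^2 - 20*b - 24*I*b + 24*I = (b - 1)*(b - 2*I)^2*(b + 6*I)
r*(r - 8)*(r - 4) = r^3 - 12*r^2 + 32*r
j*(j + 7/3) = j^2 + 7*j/3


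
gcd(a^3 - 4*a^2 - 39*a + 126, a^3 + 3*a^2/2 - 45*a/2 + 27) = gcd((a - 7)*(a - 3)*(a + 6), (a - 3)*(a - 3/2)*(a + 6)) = a^2 + 3*a - 18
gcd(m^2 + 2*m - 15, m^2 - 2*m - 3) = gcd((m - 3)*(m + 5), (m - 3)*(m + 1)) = m - 3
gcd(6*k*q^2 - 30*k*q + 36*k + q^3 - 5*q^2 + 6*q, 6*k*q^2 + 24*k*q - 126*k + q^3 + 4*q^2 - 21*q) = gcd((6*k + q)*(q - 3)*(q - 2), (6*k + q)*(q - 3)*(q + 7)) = 6*k*q - 18*k + q^2 - 3*q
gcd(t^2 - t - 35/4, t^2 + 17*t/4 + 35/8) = t + 5/2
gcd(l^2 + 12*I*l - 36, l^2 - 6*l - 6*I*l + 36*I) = 1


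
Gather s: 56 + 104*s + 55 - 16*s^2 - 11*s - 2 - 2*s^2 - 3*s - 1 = -18*s^2 + 90*s + 108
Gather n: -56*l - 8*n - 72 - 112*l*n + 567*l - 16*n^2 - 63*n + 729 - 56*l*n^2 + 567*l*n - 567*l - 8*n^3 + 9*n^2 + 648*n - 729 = -56*l - 8*n^3 + n^2*(-56*l - 7) + n*(455*l + 577) - 72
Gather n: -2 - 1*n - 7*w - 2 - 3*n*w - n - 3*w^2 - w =n*(-3*w - 2) - 3*w^2 - 8*w - 4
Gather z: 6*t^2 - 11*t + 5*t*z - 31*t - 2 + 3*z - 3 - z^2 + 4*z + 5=6*t^2 - 42*t - z^2 + z*(5*t + 7)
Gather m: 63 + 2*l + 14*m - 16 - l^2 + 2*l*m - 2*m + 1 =-l^2 + 2*l + m*(2*l + 12) + 48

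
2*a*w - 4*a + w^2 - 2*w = (2*a + w)*(w - 2)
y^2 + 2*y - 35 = (y - 5)*(y + 7)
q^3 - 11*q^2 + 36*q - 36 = (q - 6)*(q - 3)*(q - 2)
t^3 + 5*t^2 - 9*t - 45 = (t - 3)*(t + 3)*(t + 5)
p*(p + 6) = p^2 + 6*p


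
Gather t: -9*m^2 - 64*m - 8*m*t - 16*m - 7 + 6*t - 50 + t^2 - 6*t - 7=-9*m^2 - 8*m*t - 80*m + t^2 - 64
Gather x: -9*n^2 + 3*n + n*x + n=-9*n^2 + n*x + 4*n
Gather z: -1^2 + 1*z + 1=z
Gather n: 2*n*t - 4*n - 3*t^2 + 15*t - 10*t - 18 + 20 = n*(2*t - 4) - 3*t^2 + 5*t + 2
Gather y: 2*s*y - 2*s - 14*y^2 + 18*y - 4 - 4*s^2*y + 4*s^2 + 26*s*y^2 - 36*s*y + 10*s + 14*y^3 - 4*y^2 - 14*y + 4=4*s^2 + 8*s + 14*y^3 + y^2*(26*s - 18) + y*(-4*s^2 - 34*s + 4)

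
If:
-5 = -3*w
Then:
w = 5/3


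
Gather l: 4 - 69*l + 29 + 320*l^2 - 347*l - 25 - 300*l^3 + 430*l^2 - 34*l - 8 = -300*l^3 + 750*l^2 - 450*l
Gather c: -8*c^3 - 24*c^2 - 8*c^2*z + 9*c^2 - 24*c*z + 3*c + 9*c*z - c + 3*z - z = -8*c^3 + c^2*(-8*z - 15) + c*(2 - 15*z) + 2*z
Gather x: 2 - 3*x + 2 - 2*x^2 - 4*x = -2*x^2 - 7*x + 4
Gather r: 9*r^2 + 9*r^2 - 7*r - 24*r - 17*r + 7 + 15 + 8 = 18*r^2 - 48*r + 30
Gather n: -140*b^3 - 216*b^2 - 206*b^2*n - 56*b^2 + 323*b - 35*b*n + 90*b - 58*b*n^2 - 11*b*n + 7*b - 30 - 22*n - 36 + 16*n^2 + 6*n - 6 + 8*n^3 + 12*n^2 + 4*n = -140*b^3 - 272*b^2 + 420*b + 8*n^3 + n^2*(28 - 58*b) + n*(-206*b^2 - 46*b - 12) - 72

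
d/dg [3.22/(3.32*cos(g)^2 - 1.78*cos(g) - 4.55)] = (21.3808*cos(g) - 5.7316)*sin(g)/(-3.32*cos(g)^2 + 1.78*cos(g) + 4.55)^2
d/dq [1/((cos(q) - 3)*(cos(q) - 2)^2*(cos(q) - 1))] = (-4*sin(q)^2 - 16*cos(q) + 18)*sin(q)/((cos(q) - 3)^2*(cos(q) - 2)^3*(cos(q) - 1)^2)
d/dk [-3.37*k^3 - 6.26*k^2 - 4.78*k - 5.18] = -10.11*k^2 - 12.52*k - 4.78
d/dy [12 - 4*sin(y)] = -4*cos(y)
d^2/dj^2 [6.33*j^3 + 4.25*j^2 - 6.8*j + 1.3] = 37.98*j + 8.5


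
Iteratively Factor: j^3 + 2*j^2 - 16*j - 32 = (j + 2)*(j^2 - 16) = (j + 2)*(j + 4)*(j - 4)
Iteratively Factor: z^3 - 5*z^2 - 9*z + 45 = (z - 5)*(z^2 - 9) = (z - 5)*(z - 3)*(z + 3)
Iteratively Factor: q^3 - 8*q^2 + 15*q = (q)*(q^2 - 8*q + 15) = q*(q - 5)*(q - 3)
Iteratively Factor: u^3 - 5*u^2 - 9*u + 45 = (u + 3)*(u^2 - 8*u + 15) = (u - 3)*(u + 3)*(u - 5)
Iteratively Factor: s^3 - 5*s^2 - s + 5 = (s + 1)*(s^2 - 6*s + 5) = (s - 1)*(s + 1)*(s - 5)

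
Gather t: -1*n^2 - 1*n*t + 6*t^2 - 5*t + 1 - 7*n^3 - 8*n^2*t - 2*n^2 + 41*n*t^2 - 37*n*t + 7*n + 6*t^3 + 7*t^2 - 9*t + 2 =-7*n^3 - 3*n^2 + 7*n + 6*t^3 + t^2*(41*n + 13) + t*(-8*n^2 - 38*n - 14) + 3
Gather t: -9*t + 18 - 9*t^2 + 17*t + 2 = -9*t^2 + 8*t + 20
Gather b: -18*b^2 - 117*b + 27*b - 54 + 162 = -18*b^2 - 90*b + 108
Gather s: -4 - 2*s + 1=-2*s - 3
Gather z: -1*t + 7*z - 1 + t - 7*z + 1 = 0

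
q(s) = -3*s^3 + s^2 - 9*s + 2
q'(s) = -9*s^2 + 2*s - 9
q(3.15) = -110.20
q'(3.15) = -92.00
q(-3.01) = 119.96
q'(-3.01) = -96.56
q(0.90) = -7.48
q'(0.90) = -14.49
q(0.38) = -1.44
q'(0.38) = -9.54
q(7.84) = -1452.77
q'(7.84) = -546.51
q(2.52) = -62.34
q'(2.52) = -61.11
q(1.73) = -26.11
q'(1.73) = -32.48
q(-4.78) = 395.51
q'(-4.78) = -224.20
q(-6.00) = 740.00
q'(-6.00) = -345.00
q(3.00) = -97.00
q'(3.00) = -84.00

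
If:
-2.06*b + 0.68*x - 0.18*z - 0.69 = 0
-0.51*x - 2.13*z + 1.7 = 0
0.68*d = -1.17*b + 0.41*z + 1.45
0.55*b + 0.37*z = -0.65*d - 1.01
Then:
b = 2.57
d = -3.03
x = 8.47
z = -1.23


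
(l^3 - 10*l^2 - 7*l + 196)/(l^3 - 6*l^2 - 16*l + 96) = (l^2 - 14*l + 49)/(l^2 - 10*l + 24)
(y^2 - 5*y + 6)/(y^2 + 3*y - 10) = (y - 3)/(y + 5)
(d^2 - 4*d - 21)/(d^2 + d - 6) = (d - 7)/(d - 2)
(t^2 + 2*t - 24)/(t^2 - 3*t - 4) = (t + 6)/(t + 1)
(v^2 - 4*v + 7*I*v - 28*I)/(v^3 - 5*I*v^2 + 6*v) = (v^2 + v*(-4 + 7*I) - 28*I)/(v*(v^2 - 5*I*v + 6))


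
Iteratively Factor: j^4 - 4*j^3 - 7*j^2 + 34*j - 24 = (j - 1)*(j^3 - 3*j^2 - 10*j + 24) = (j - 1)*(j + 3)*(j^2 - 6*j + 8) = (j - 2)*(j - 1)*(j + 3)*(j - 4)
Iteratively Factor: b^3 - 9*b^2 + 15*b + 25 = (b - 5)*(b^2 - 4*b - 5) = (b - 5)*(b + 1)*(b - 5)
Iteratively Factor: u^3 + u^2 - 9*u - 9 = (u + 1)*(u^2 - 9) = (u - 3)*(u + 1)*(u + 3)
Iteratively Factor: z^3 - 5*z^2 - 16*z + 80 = (z - 4)*(z^2 - z - 20) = (z - 4)*(z + 4)*(z - 5)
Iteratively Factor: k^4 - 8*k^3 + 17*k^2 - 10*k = (k - 2)*(k^3 - 6*k^2 + 5*k) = (k - 5)*(k - 2)*(k^2 - k) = k*(k - 5)*(k - 2)*(k - 1)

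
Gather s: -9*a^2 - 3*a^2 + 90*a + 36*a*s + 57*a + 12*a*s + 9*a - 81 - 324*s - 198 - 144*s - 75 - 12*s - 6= -12*a^2 + 156*a + s*(48*a - 480) - 360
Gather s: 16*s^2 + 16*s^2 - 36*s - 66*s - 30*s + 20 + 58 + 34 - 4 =32*s^2 - 132*s + 108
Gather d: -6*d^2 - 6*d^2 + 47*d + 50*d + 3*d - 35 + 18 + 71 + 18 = -12*d^2 + 100*d + 72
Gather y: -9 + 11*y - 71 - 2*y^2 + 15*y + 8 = -2*y^2 + 26*y - 72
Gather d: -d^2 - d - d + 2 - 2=-d^2 - 2*d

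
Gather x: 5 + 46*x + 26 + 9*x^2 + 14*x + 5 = 9*x^2 + 60*x + 36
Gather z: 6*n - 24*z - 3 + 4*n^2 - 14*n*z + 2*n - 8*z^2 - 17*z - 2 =4*n^2 + 8*n - 8*z^2 + z*(-14*n - 41) - 5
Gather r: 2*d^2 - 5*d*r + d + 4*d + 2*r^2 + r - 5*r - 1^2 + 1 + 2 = 2*d^2 + 5*d + 2*r^2 + r*(-5*d - 4) + 2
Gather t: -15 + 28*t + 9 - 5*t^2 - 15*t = -5*t^2 + 13*t - 6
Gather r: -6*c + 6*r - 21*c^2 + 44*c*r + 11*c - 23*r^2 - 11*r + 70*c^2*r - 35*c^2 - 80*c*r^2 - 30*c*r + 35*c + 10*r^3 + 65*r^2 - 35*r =-56*c^2 + 40*c + 10*r^3 + r^2*(42 - 80*c) + r*(70*c^2 + 14*c - 40)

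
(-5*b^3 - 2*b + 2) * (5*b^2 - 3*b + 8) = -25*b^5 + 15*b^4 - 50*b^3 + 16*b^2 - 22*b + 16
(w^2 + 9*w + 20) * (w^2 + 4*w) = w^4 + 13*w^3 + 56*w^2 + 80*w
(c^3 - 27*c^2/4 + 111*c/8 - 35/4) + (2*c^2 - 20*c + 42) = c^3 - 19*c^2/4 - 49*c/8 + 133/4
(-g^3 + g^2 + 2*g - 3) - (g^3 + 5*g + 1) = -2*g^3 + g^2 - 3*g - 4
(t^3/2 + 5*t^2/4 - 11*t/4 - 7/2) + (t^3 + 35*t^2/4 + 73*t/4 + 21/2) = 3*t^3/2 + 10*t^2 + 31*t/2 + 7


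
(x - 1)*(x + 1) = x^2 - 1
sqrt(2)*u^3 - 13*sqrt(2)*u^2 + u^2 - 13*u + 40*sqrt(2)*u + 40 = (u - 8)*(u - 5)*(sqrt(2)*u + 1)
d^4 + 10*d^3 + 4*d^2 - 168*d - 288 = (d - 4)*(d + 2)*(d + 6)^2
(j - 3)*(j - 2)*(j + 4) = j^3 - j^2 - 14*j + 24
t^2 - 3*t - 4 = (t - 4)*(t + 1)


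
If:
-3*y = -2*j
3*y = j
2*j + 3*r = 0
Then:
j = 0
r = 0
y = 0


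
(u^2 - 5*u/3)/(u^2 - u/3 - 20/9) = 3*u/(3*u + 4)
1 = 1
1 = 1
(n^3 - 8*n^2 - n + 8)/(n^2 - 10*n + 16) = (n^2 - 1)/(n - 2)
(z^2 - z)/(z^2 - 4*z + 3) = z/(z - 3)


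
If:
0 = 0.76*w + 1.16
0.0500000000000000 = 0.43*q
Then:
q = 0.12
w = -1.53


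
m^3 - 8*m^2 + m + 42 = (m - 7)*(m - 3)*(m + 2)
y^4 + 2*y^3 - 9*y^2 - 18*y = y*(y - 3)*(y + 2)*(y + 3)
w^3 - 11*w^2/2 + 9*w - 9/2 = (w - 3)*(w - 3/2)*(w - 1)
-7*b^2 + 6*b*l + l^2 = (-b + l)*(7*b + l)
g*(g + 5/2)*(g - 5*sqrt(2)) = g^3 - 5*sqrt(2)*g^2 + 5*g^2/2 - 25*sqrt(2)*g/2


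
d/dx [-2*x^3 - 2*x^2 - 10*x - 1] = -6*x^2 - 4*x - 10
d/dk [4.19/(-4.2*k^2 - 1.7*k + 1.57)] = (35.196*k + 7.123)/(4.2*k^2 + 1.7*k - 1.57)^2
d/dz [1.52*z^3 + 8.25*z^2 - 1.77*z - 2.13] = 4.56*z^2 + 16.5*z - 1.77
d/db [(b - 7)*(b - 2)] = 2*b - 9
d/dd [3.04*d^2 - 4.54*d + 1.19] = 6.08*d - 4.54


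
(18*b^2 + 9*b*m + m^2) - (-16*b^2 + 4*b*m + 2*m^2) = 34*b^2 + 5*b*m - m^2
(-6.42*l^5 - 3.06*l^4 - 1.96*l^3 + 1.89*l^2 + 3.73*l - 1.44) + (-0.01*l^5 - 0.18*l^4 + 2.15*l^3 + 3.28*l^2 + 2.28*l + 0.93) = -6.43*l^5 - 3.24*l^4 + 0.19*l^3 + 5.17*l^2 + 6.01*l - 0.51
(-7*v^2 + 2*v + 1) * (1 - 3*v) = 21*v^3 - 13*v^2 - v + 1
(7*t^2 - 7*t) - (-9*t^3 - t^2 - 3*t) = 9*t^3 + 8*t^2 - 4*t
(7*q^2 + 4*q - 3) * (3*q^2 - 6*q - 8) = 21*q^4 - 30*q^3 - 89*q^2 - 14*q + 24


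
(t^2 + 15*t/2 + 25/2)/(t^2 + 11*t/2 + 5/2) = (2*t + 5)/(2*t + 1)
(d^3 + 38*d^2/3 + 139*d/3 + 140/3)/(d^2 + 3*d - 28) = (3*d^2 + 17*d + 20)/(3*(d - 4))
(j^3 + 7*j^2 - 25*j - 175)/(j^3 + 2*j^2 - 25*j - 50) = (j + 7)/(j + 2)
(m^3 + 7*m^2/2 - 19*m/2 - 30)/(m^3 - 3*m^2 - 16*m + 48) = (m + 5/2)/(m - 4)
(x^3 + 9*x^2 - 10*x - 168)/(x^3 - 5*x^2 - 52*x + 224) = (x + 6)/(x - 8)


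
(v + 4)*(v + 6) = v^2 + 10*v + 24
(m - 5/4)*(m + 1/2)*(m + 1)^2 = m^4 + 5*m^3/4 - 9*m^2/8 - 2*m - 5/8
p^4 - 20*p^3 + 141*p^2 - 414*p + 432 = (p - 8)*(p - 6)*(p - 3)^2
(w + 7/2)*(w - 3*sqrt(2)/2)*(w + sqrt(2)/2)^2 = w^4 - sqrt(2)*w^3/2 + 7*w^3/2 - 5*w^2/2 - 7*sqrt(2)*w^2/4 - 35*w/4 - 3*sqrt(2)*w/4 - 21*sqrt(2)/8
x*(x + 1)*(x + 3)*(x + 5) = x^4 + 9*x^3 + 23*x^2 + 15*x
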